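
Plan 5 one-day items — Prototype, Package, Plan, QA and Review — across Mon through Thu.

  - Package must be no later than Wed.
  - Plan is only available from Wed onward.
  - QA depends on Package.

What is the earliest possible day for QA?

Precedence pushes QA to at least Tue.
QA at Tue is achievable: Prototype=Mon; QA=Tue; Review=Mon; Plan=Wed; Package=Mon.

Tue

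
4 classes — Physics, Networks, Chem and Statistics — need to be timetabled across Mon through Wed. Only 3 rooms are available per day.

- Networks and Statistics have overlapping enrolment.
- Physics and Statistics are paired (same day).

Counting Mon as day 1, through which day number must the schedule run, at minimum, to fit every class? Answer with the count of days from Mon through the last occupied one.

With at most 3 per day and 4 classes, at least 2 days are needed.
2 works (last occupied day: Tue): for example Statistics -> Mon; Chem -> Mon; Networks -> Tue; Physics -> Mon.

2 days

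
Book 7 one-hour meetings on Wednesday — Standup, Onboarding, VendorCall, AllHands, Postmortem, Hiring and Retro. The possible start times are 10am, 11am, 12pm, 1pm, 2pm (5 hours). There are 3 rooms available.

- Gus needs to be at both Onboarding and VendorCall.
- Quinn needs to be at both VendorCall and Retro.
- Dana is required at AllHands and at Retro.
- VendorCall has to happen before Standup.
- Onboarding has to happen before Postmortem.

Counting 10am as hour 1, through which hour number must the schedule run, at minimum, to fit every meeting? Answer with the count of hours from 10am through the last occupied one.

The precedence chain requires at least 2 distinct hours.
With at most 3 per hour and 7 meetings, at least 3 hours are needed.
3 works (last occupied hour: 12pm): for example Postmortem in 12pm, Hiring in 10am, AllHands in 10am, Onboarding in 11am, Retro in 11am, VendorCall in 10am, Standup in 11am.

3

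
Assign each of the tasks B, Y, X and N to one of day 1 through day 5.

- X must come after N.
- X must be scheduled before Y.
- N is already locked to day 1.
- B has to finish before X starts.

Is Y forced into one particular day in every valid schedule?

Y can be day 3 (e.g. B=day 1; Y=day 3; X=day 2; N=day 1) or day 4 (e.g. X -> day 2, B -> day 1, Y -> day 4, N -> day 1).

No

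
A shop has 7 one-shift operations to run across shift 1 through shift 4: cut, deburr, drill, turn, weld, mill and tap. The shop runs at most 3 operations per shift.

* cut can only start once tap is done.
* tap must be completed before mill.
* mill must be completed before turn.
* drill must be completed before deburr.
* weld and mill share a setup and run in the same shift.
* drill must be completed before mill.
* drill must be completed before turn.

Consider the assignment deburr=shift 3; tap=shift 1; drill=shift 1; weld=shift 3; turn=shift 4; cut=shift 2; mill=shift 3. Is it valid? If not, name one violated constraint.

drill must be completed before deburr — holds.
mill must be completed before turn — holds.
drill must be completed before mill — holds.
drill must be completed before turn — holds.
The shop runs at most 3 operations per shift — holds.
tap must be completed before mill — holds.
cut can only start once tap is done — holds.
weld and mill share a setup and run in the same shift — holds.

Valid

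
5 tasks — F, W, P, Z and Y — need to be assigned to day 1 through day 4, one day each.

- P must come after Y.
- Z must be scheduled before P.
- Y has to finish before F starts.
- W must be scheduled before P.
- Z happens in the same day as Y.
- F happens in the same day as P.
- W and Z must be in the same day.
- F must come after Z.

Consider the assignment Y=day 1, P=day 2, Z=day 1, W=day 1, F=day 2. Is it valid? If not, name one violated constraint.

W must be scheduled before P — holds.
P must come after Y — holds.
W and Z must be in the same day — holds.
F must come after Z — holds.
Y has to finish before F starts — holds.
Z must be scheduled before P — holds.
F happens in the same day as P — holds.
Z happens in the same day as Y — holds.

Yes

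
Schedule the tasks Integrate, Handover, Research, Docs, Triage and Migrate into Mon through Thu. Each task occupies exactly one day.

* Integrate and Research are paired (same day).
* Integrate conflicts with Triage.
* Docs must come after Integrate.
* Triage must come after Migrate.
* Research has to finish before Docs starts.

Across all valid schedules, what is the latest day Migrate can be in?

Wed

Downstream work caps Migrate at Wed.
Migrate at Wed is achievable: Triage -> Thu, Migrate -> Wed, Research -> Mon, Handover -> Mon, Docs -> Tue, Integrate -> Mon.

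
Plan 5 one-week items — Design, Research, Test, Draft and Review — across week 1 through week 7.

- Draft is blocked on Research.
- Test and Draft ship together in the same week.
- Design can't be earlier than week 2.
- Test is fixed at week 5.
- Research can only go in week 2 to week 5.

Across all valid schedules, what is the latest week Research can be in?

Research is available from week 2; Research's own window allows nothing later than week 5; downstream work caps Research at week 4.
Research at week 4 is achievable: Design -> week 2; Review -> week 1; Research -> week 4; Draft -> week 5; Test -> week 5.

week 4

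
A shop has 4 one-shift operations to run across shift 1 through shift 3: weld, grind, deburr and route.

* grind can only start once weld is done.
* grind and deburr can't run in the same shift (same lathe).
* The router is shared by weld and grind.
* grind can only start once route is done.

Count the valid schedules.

Splitting on weld: it can be shift 1 (6), shift 2 (4). Listing each branch's schedules as (grind, deburr, route) by shift number:
weld=shift 1: (2,1,1) (2,3,1) (3,1,1) (3,1,2) (3,2,1) (3,2,2) — 6.
weld=shift 2: (3,1,1) (3,1,2) (3,2,1) (3,2,2) — 4.
Summing: 6 + 4 = 10.

10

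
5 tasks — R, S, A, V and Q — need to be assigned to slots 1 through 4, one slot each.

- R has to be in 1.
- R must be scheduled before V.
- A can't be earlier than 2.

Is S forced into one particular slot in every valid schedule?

No

S can be 1 (e.g. A=2, V=2, S=1, R=1, Q=1) or 2 (e.g. R=1; V=2; A=2; Q=1; S=2).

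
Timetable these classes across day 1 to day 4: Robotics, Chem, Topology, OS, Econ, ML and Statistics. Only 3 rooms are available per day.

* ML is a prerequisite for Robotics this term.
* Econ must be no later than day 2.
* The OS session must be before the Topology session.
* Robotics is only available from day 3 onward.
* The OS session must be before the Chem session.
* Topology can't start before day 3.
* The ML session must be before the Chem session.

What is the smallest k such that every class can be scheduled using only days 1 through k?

3

The precedence chain requires at least 2 distinct days.
With at most 3 per day and 7 classes, at least 3 days are needed.
Robotics can't be placed before day 3, so the schedule must run through at least day 3.
3 works (last occupied day: day 3): for example ML in day 1, Chem in day 2, Topology in day 3, Statistics in day 2, OS in day 1, Robotics in day 3, Econ in day 1.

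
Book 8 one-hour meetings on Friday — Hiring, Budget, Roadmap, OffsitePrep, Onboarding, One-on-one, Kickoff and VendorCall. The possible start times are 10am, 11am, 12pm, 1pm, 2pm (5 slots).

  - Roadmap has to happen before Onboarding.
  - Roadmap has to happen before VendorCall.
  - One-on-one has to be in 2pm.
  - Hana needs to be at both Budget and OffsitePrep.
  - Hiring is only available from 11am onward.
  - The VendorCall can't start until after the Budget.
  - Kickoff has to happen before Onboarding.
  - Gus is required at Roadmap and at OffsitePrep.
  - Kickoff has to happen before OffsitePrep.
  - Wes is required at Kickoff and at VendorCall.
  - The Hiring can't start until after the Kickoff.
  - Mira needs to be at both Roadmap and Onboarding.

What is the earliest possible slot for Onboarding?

Precedence pushes Onboarding to at least 11am.
Onboarding at 11am is achievable: Budget -> 10am, Hiring -> 11am, Onboarding -> 11am, VendorCall -> 11am, One-on-one -> 2pm, Roadmap -> 10am, Kickoff -> 10am, OffsitePrep -> 11am.

11am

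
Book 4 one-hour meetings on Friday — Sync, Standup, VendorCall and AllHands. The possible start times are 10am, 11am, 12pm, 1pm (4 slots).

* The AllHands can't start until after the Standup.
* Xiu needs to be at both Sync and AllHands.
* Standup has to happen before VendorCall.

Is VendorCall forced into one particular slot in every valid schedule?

VendorCall can be 11am (e.g. AllHands -> 11am, VendorCall -> 11am, Standup -> 10am, Sync -> 10am) or 12pm (e.g. VendorCall -> 12pm; Standup -> 10am; Sync -> 10am; AllHands -> 11am).

No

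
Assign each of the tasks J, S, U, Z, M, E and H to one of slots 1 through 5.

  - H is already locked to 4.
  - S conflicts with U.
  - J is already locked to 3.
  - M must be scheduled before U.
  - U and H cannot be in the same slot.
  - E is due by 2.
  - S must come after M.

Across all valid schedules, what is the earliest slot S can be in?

Precedence pushes S to at least 2.
S at 2 is achievable: U=3, M=1, Z=1, H=4, J=3, S=2, E=1.

2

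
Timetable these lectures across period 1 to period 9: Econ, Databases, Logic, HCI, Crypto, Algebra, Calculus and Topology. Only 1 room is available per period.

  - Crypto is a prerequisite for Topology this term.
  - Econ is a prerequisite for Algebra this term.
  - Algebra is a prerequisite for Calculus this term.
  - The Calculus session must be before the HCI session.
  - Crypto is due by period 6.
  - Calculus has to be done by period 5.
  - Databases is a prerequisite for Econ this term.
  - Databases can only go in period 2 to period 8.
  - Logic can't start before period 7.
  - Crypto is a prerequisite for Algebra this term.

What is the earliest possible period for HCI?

Precedence pushes HCI to at least period 6.
HCI at period 6 is achievable: Algebra in period 4, Econ in period 3, Topology in period 8, HCI in period 6, Databases in period 2, Calculus in period 5, Crypto in period 1, Logic in period 7.

period 6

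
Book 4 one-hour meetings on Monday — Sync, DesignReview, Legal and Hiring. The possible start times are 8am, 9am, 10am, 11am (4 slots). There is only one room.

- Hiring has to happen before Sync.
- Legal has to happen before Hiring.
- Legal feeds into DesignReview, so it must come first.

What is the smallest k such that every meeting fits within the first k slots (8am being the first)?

4

The precedence chain requires at least 3 distinct slots.
With at most 1 per slot and 4 meetings, at least 4 slots are needed.
4 works (last occupied slot: 11am): for example Sync=10am, Legal=8am, DesignReview=11am, Hiring=9am.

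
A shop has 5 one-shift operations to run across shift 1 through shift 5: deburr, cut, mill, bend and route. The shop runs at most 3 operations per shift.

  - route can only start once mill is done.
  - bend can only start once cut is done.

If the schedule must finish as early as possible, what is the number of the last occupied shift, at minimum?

shift 2

The precedence chain requires at least 2 distinct shifts.
With at most 3 per shift and 5 operations, at least 2 shifts are needed.
2 works (last occupied shift: shift 2): for example bend -> shift 2; route -> shift 2; deburr -> shift 1; cut -> shift 1; mill -> shift 1.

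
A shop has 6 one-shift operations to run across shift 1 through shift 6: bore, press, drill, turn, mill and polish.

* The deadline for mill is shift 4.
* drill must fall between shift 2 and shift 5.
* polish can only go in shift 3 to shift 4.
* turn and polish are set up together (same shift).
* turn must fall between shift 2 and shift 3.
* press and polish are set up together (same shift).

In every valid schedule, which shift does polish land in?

Polish is available from shift 3; polish's own window allows nothing later than shift 4; polish must be in the same shift as turn, which can't be after shift 3, so polish is at most shift 3.
So polish is pinned to shift 3.

shift 3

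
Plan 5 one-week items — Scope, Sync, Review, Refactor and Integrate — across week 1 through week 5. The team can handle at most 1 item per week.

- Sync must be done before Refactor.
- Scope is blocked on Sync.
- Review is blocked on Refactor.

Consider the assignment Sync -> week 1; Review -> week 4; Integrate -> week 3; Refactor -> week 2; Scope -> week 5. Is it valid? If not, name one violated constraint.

Sync must be done before Refactor — holds.
Scope is blocked on Sync — holds.
Review is blocked on Refactor — holds.
The team can handle at most 1 item per week — holds.

Yes, all constraints hold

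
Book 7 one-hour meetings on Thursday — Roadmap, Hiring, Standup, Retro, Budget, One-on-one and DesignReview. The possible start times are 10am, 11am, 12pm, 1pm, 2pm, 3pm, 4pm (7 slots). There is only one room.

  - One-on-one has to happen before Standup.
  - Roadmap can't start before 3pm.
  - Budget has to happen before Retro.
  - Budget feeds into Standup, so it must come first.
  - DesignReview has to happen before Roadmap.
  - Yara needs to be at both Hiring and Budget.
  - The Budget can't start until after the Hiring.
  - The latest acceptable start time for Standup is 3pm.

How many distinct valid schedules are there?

57

Splitting on Roadmap: it can be 3pm (15), 4pm (42). Listing each branch's schedules as (Hiring, Standup, Retro, Budget, One-on-one, DesignReview):
Roadmap=3pm: (10am,1pm,4pm,11am,12pm,2pm) (10am,1pm,4pm,12pm,11am,2pm) (10am,2pm,4pm,11am,12pm,1pm) (10am,2pm,4pm,11am,1pm,12pm) (10am,2pm,4pm,12pm,11am,1pm) (10am,2pm,4pm,12pm,1pm,11am) (10am,2pm,4pm,1pm,11am,12pm) (10am,2pm,4pm,1pm,12pm,11am) (11am,1pm,4pm,12pm,10am,2pm) (11am,2pm,4pm,12pm,10am,1pm) (11am,2pm,4pm,12pm,1pm,10am) (11am,2pm,4pm,1pm,10am,12pm) (11am,2pm,4pm,1pm,12pm,10am) (12pm,2pm,4pm,1pm,10am,11am) (12pm,2pm,4pm,1pm,11am,10am) — 15.
Roadmap=4pm: (10am,1pm,2pm,11am,12pm,3pm) (10am,1pm,2pm,12pm,11am,3pm) (10am,1pm,3pm,11am,12pm,2pm) (10am,1pm,3pm,12pm,11am,2pm) (10am,2pm,12pm,11am,1pm,3pm) (10am,2pm,1pm,11am,12pm,3pm) (10am,2pm,1pm,12pm,11am,3pm) (10am,2pm,3pm,11am,12pm,1pm) (10am,2pm,3pm,11am,1pm,12pm) (10am,2pm,3pm,12pm,11am,1pm) (10am,2pm,3pm,12pm,1pm,11am) (10am,2pm,3pm,1pm,11am,12pm) (10am,2pm,3pm,1pm,12pm,11am) (10am,3pm,12pm,11am,1pm,2pm) (10am,3pm,12pm,11am,2pm,1pm) (10am,3pm,1pm,11am,12pm,2pm) (10am,3pm,1pm,11am,2pm,12pm) (10am,3pm,1pm,12pm,11am,2pm) (10am,3pm,1pm,12pm,2pm,11am) (10am,3pm,2pm,11am,12pm,1pm) (10am,3pm,2pm,11am,1pm,12pm) (10am,3pm,2pm,12pm,11am,1pm) (10am,3pm,2pm,12pm,1pm,11am) (10am,3pm,2pm,1pm,11am,12pm) (10am,3pm,2pm,1pm,12pm,11am) (11am,1pm,2pm,12pm,10am,3pm) (11am,1pm,3pm,12pm,10am,2pm) (11am,2pm,1pm,12pm,10am,3pm) (11am,2pm,3pm,12pm,10am,1pm) (11am,2pm,3pm,12pm,1pm,10am) (11am,2pm,3pm,1pm,10am,12pm) (11am,2pm,3pm,1pm,12pm,10am) (11am,3pm,1pm,12pm,10am,2pm) (11am,3pm,1pm,12pm,2pm,10am) (11am,3pm,2pm,12pm,10am,1pm) (11am,3pm,2pm,12pm,1pm,10am) (11am,3pm,2pm,1pm,10am,12pm) (11am,3pm,2pm,1pm,12pm,10am) (12pm,2pm,3pm,1pm,10am,11am) (12pm,2pm,3pm,1pm,11am,10am) (12pm,3pm,2pm,1pm,10am,11am) (12pm,3pm,2pm,1pm,11am,10am) — 42.
Summing: 15 + 42 = 57.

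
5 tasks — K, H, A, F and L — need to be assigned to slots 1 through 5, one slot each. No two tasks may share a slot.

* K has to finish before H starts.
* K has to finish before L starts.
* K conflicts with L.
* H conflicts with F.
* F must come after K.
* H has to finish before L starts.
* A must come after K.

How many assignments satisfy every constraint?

12

Splitting on H: it can be 2 (6), 3 (4), 4 (2). Listing each branch's schedules as (K, A, F, L):
H=2: (1,3,4,5) (1,3,5,4) (1,4,3,5) (1,4,5,3) (1,5,3,4) (1,5,4,3) — 6.
H=3: (1,2,4,5) (1,2,5,4) (1,4,2,5) (1,5,2,4) — 4.
H=4: (1,2,3,5) (1,3,2,5) — 2.
Summing: 6 + 4 + 2 = 12.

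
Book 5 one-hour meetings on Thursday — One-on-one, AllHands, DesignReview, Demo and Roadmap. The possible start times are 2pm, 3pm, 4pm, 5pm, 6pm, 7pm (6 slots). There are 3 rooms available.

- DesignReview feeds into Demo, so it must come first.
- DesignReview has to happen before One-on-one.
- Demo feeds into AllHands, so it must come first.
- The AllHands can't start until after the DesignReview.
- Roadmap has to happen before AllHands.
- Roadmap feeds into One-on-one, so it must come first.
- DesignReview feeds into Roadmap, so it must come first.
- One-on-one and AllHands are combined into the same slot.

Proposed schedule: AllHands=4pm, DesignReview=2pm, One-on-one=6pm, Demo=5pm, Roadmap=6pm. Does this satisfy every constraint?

Roadmap feeds into One-on-one, so it must come first — violated.
There are 3 rooms available — holds.
DesignReview feeds into Demo, so it must come first — holds.
The AllHands can't start until after the DesignReview — holds.
Demo feeds into AllHands, so it must come first — violated.
DesignReview has to happen before One-on-one — holds.
Roadmap has to happen before AllHands — violated.
One-on-one and AllHands are combined into the same slot — violated.
DesignReview feeds into Roadmap, so it must come first — holds.

Invalid. Roadmap has to happen before AllHands.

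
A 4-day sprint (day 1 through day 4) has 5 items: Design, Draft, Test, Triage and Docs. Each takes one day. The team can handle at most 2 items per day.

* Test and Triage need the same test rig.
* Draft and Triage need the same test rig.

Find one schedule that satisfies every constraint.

Docs -> day 2, Design -> day 1, Draft -> day 1, Test -> day 2, Triage -> day 3

Checking: Draft(day 1) != Triage(day 3); Test(day 2) != Triage(day 3); max 2 per day (cap 2).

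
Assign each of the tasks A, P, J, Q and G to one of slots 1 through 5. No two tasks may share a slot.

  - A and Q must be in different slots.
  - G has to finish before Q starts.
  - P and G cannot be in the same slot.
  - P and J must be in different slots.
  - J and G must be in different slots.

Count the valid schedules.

60

Splitting on A: it can be 1 (12), 2 (12), 3 (12), 4 (12), 5 (12). Listing each branch's schedules as (P, J, Q, G):
A=1: (2,3,5,4) (2,4,5,3) (2,5,4,3) (3,2,5,4) (3,4,5,2) (3,5,4,2) (4,2,5,3) (4,3,5,2) (4,5,3,2) (5,2,4,3) (5,3,4,2) (5,4,3,2) — 12.
A=2: (1,3,5,4) (1,4,5,3) (1,5,4,3) (3,1,5,4) (3,4,5,1) (3,5,4,1) (4,1,5,3) (4,3,5,1) (4,5,3,1) (5,1,4,3) (5,3,4,1) (5,4,3,1) — 12.
A=3: (1,2,5,4) (1,4,5,2) (1,5,4,2) (2,1,5,4) (2,4,5,1) (2,5,4,1) (4,1,5,2) (4,2,5,1) (4,5,2,1) (5,1,4,2) (5,2,4,1) (5,4,2,1) — 12.
A=4: (1,2,5,3) (1,3,5,2) (1,5,3,2) (2,1,5,3) (2,3,5,1) (2,5,3,1) (3,1,5,2) (3,2,5,1) (3,5,2,1) (5,1,3,2) (5,2,3,1) (5,3,2,1) — 12.
A=5: (1,2,4,3) (1,3,4,2) (1,4,3,2) (2,1,4,3) (2,3,4,1) (2,4,3,1) (3,1,4,2) (3,2,4,1) (3,4,2,1) (4,1,3,2) (4,2,3,1) (4,3,2,1) — 12.
Summing: 12 + 12 + 12 + 12 + 12 = 60.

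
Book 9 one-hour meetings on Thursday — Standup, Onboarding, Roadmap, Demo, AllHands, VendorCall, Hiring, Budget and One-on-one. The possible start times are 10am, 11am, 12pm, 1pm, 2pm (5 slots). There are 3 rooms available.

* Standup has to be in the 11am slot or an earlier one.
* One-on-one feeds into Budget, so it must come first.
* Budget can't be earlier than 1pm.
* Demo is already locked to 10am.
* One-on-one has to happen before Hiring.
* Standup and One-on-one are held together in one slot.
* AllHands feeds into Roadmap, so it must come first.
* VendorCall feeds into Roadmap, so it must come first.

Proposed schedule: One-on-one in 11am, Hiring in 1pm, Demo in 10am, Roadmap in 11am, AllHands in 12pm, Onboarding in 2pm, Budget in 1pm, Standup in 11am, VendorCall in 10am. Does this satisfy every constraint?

Invalid. AllHands feeds into Roadmap, so it must come first.

AllHands feeds into Roadmap, so it must come first — violated.
Standup has to be in the 11am slot or an earlier one — holds.
Standup and One-on-one are held together in one slot — holds.
Demo is already locked to 10am — holds.
VendorCall feeds into Roadmap, so it must come first — holds.
One-on-one feeds into Budget, so it must come first — holds.
One-on-one has to happen before Hiring — holds.
There are 3 rooms available — holds.
Budget can't be earlier than 1pm — holds.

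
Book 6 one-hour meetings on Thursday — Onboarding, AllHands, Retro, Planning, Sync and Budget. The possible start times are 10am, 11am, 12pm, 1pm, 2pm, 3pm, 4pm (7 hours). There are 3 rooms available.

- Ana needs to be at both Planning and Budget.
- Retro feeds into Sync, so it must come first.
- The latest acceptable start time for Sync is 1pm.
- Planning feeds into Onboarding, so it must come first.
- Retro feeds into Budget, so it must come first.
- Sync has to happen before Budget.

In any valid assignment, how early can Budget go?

12pm

Precedence pushes Budget to at least 12pm.
Budget at 12pm is achievable: Sync in 11am, Retro in 10am, AllHands in 10am, Onboarding in 11am, Planning in 10am, Budget in 12pm.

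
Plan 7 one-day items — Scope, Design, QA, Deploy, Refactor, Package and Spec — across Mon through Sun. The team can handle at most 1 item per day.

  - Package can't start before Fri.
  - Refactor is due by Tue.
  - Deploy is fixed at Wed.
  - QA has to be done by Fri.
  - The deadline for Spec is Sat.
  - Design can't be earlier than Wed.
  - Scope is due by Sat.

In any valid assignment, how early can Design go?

Design is available from Wed.
Design at Thu is achievable: QA=Tue, Scope=Fri, Spec=Sat, Design=Thu, Refactor=Mon, Deploy=Wed, Package=Sun.
Nothing earlier works — the capacity limit rule out every day before Thu.

Thu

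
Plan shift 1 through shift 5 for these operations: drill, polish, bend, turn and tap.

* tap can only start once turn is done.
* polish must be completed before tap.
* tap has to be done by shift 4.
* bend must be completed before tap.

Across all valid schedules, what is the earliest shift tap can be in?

shift 2

Precedence pushes tap to at least shift 2; tap's own window allows nothing later than shift 4.
tap at shift 2 is achievable: bend=shift 1; tap=shift 2; polish=shift 1; turn=shift 1; drill=shift 1.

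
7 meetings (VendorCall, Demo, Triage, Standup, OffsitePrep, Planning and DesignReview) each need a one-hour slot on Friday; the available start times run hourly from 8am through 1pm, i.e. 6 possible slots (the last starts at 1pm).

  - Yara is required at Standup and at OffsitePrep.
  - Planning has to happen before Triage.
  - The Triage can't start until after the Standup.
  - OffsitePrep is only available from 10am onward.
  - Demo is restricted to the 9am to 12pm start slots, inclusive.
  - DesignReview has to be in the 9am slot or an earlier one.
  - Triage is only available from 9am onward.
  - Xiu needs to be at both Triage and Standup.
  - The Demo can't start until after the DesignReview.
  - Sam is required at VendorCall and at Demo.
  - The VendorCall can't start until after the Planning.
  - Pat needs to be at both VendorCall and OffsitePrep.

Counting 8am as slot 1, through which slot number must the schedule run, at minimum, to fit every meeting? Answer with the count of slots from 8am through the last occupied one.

3 slots

The precedence chain requires at least 2 distinct slots.
OffsitePrep can't be placed before 10am — that is slot 3 counting from 8am — so the schedule must run through at least 3 slots.
3 works (last occupied slot: 10am): for example DesignReview=8am; Standup=8am; Triage=9am; Demo=10am; VendorCall=9am; Planning=8am; OffsitePrep=10am.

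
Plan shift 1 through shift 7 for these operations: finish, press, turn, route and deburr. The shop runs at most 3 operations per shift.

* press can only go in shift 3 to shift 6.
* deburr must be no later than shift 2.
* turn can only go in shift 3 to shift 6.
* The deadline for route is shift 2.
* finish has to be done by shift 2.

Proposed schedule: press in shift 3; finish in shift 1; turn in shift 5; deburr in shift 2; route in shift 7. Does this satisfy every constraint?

finish has to be done by shift 2 — holds.
deburr must be no later than shift 2 — holds.
The shop runs at most 3 operations per shift — holds.
press can only go in shift 3 to shift 6 — holds.
turn can only go in shift 3 to shift 6 — holds.
The deadline for route is shift 2 — violated.

Invalid. The deadline for route is shift 2.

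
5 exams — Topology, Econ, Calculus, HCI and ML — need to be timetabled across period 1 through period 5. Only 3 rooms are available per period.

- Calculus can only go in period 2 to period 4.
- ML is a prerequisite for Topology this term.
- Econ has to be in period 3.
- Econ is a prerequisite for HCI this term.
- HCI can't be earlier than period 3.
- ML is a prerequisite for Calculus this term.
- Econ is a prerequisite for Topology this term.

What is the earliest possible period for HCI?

period 4

HCI is available from period 3; precedence pushes HCI to at least period 4.
HCI at period 4 is achievable: Calculus -> period 2; HCI -> period 4; ML -> period 1; Topology -> period 4; Econ -> period 3.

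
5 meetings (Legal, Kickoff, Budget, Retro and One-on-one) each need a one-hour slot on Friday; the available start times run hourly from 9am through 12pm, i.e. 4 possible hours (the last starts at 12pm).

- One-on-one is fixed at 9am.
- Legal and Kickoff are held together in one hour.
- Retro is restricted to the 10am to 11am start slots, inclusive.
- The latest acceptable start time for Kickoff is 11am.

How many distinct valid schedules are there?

24

Splitting on Legal: it can be 9am (8), 10am (8), 11am (8). Listing each branch's schedules as (Kickoff, Budget, Retro, One-on-one):
Legal=9am: (9am,9am,10am,9am) (9am,9am,11am,9am) (9am,10am,10am,9am) (9am,10am,11am,9am) (9am,11am,10am,9am) (9am,11am,11am,9am) (9am,12pm,10am,9am) (9am,12pm,11am,9am) — 8.
Legal=10am: (10am,9am,10am,9am) (10am,9am,11am,9am) (10am,10am,10am,9am) (10am,10am,11am,9am) (10am,11am,10am,9am) (10am,11am,11am,9am) (10am,12pm,10am,9am) (10am,12pm,11am,9am) — 8.
Legal=11am: (11am,9am,10am,9am) (11am,9am,11am,9am) (11am,10am,10am,9am) (11am,10am,11am,9am) (11am,11am,10am,9am) (11am,11am,11am,9am) (11am,12pm,10am,9am) (11am,12pm,11am,9am) — 8.
Summing: 8 + 8 + 8 = 24.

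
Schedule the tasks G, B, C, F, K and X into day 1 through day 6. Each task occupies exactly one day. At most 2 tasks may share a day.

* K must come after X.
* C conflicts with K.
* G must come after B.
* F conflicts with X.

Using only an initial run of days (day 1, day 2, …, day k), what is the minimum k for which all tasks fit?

3 days

The precedence chain requires at least 2 distinct days.
With at most 2 per day and 6 tasks, at least 3 days are needed.
3 works (last occupied day: day 3): for example K -> day 2; B -> day 1; C -> day 3; X -> day 1; F -> day 3; G -> day 2.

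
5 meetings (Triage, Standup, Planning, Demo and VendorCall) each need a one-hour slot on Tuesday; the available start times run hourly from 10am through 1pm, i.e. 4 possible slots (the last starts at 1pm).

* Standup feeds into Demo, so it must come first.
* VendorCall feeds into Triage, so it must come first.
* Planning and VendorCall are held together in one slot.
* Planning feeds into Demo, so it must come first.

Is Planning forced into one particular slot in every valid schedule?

No

Planning can be 10am (e.g. Demo -> 11am; Triage -> 11am; Standup -> 10am; Planning -> 10am; VendorCall -> 10am) or 11am (e.g. Planning=11am; Triage=12pm; Demo=12pm; VendorCall=11am; Standup=10am).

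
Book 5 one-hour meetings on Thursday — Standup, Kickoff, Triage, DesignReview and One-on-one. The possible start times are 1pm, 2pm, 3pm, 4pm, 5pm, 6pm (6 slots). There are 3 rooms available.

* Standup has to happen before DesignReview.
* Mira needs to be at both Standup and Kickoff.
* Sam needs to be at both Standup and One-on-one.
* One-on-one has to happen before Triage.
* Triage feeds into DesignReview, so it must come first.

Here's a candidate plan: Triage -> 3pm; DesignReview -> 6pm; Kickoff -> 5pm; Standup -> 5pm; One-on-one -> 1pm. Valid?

Invalid. Mira needs to be at both Standup and Kickoff.

Sam needs to be at both Standup and One-on-one — holds.
Triage feeds into DesignReview, so it must come first — holds.
Mira needs to be at both Standup and Kickoff — violated.
There are 3 rooms available — holds.
Standup has to happen before DesignReview — holds.
One-on-one has to happen before Triage — holds.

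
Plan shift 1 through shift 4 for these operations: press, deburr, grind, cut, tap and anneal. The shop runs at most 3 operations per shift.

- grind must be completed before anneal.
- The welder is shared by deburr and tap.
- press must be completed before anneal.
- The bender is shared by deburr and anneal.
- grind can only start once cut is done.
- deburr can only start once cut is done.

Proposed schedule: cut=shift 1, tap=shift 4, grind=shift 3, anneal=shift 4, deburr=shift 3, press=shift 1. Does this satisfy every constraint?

Yes

grind must be completed before anneal — holds.
press must be completed before anneal — holds.
deburr can only start once cut is done — holds.
grind can only start once cut is done — holds.
The shop runs at most 3 operations per shift — holds.
The welder is shared by deburr and tap — holds.
The bender is shared by deburr and anneal — holds.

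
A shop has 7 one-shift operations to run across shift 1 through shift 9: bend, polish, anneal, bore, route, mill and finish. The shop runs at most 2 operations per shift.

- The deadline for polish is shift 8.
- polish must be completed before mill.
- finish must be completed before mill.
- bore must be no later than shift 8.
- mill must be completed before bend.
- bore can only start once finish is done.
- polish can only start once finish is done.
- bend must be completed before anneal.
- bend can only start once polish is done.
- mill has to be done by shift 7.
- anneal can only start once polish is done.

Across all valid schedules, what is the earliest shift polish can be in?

Precedence pushes polish to at least shift 2; polish's own window allows nothing later than shift 8; downstream work caps polish at shift 6.
polish at shift 2 is achievable: polish in shift 2; route in shift 1; anneal in shift 5; bore in shift 2; mill in shift 3; finish in shift 1; bend in shift 4.

shift 2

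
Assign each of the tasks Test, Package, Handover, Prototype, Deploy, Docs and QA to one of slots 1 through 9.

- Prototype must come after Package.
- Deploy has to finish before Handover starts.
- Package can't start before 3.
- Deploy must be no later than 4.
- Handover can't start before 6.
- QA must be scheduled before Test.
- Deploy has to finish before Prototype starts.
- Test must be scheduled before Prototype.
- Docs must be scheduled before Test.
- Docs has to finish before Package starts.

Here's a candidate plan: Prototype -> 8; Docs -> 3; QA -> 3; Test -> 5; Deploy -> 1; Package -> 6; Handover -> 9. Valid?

Docs must be scheduled before Test — holds.
Prototype must come after Package — holds.
Package can't start before 3 — holds.
Deploy must be no later than 4 — holds.
Test must be scheduled before Prototype — holds.
QA must be scheduled before Test — holds.
Deploy has to finish before Handover starts — holds.
Deploy has to finish before Prototype starts — holds.
Handover can't start before 6 — holds.
Docs has to finish before Package starts — holds.

Yes, all constraints hold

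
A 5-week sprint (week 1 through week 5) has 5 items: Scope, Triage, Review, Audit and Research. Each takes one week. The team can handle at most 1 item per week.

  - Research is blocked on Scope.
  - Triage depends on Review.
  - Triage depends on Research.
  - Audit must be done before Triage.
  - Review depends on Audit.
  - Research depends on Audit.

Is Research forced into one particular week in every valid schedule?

No

Research can be week 3 (e.g. Research=week 3, Audit=week 1, Scope=week 2, Review=week 4, Triage=week 5) or week 4 (e.g. Scope in week 3; Triage in week 5; Review in week 2; Audit in week 1; Research in week 4).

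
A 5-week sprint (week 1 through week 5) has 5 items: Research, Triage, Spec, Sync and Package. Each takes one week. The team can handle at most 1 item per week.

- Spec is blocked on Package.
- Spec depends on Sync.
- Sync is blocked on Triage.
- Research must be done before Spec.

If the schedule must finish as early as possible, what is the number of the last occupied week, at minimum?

week 5

The precedence chain requires at least 3 distinct weeks.
With at most 1 per week and 5 tasks, at least 5 weeks are needed.
5 works (last occupied week: week 5): for example Spec=week 5; Sync=week 2; Research=week 3; Triage=week 1; Package=week 4.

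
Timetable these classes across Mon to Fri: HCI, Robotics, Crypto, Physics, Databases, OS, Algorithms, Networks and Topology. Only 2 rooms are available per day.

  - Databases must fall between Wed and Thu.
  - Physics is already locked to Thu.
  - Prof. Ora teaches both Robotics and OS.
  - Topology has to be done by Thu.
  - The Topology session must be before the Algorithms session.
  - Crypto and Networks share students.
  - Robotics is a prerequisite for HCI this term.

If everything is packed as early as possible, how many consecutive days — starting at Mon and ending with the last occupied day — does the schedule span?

5

The precedence chain requires at least 2 distinct days.
With at most 2 per day and 9 classes, at least 5 days are needed.
Physics can't be placed before Thu — that is day 4 counting from Mon — so the schedule must run through at least 4 days.
5 works (last occupied day: Fri): for example Robotics in Mon; Physics in Thu; Crypto in Wed; OS in Thu; Networks in Fri; Topology in Mon; Databases in Wed; HCI in Tue; Algorithms in Tue.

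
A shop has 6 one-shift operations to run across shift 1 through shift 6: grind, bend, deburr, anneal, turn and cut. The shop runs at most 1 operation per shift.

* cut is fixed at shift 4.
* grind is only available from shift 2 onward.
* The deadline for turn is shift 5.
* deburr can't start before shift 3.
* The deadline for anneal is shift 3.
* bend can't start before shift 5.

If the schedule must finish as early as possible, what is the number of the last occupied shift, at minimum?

shift 6

With at most 1 per shift and 6 operations, at least 6 shifts are needed.
bend can't be placed before shift 5, so the schedule must run through at least shift 5.
6 works (last occupied shift: shift 6): for example deburr in shift 3, bend in shift 5, grind in shift 6, turn in shift 2, cut in shift 4, anneal in shift 1.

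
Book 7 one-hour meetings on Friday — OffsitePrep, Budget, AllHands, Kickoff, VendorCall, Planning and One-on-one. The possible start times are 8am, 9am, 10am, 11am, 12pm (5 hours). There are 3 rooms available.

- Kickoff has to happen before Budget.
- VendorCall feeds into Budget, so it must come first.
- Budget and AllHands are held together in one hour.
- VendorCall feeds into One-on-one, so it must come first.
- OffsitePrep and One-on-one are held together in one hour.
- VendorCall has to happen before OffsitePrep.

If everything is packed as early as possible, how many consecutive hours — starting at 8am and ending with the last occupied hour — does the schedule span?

3

The precedence chain requires at least 2 distinct hours.
With at most 3 per hour and 7 meetings, at least 3 hours are needed.
3 works (last occupied hour: 10am): for example VendorCall=8am, Kickoff=8am, One-on-one=10am, OffsitePrep=10am, AllHands=9am, Budget=9am, Planning=8am.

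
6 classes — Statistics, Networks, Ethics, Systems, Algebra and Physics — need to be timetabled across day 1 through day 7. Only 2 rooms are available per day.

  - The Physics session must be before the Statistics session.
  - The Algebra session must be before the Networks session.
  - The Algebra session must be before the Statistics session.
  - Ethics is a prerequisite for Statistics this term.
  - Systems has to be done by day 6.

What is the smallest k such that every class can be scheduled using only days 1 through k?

The precedence chain requires at least 2 distinct days.
With at most 2 per day and 6 classes, at least 3 days are needed.
3 works (last occupied day: day 3): for example Ethics -> day 1; Networks -> day 2; Systems -> day 3; Physics -> day 2; Algebra -> day 1; Statistics -> day 3.

3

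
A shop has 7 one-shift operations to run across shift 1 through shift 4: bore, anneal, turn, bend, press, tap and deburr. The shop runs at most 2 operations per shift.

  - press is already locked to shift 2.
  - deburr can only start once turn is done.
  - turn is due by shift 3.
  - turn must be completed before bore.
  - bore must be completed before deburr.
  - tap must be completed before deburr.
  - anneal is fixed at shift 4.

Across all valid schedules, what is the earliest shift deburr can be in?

shift 3

Precedence pushes deburr to at least shift 3.
deburr at shift 3 is achievable: bend in shift 3, bore in shift 2, deburr in shift 3, anneal in shift 4, tap in shift 1, turn in shift 1, press in shift 2.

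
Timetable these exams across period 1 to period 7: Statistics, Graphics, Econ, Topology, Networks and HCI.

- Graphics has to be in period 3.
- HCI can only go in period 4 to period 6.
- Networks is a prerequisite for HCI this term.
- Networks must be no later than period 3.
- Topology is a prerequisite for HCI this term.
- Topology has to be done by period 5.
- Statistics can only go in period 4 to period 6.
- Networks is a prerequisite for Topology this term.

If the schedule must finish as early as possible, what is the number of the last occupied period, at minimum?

4

The precedence chain requires at least 3 distinct periods.
Statistics can't be placed before period 4, so the schedule must run through at least period 4.
4 works (last occupied period: period 4): for example Statistics -> period 4, Econ -> period 1, Topology -> period 2, HCI -> period 4, Networks -> period 1, Graphics -> period 3.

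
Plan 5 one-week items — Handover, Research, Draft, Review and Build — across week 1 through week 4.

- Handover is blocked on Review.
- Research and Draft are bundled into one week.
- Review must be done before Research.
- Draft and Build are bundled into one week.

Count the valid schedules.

Splitting on Handover: it can be week 2 (3), week 3 (5), week 4 (6). Listing each branch's schedules as (Research, Draft, Review, Build) by week number:
Handover=week 2: (2,2,1,2) (3,3,1,3) (4,4,1,4) — 3.
Handover=week 3: (2,2,1,2) (3,3,1,3) (3,3,2,3) (4,4,1,4) (4,4,2,4) — 5.
Handover=week 4: (2,2,1,2) (3,3,1,3) (3,3,2,3) (4,4,1,4) (4,4,2,4) (4,4,3,4) — 6.
Summing: 3 + 5 + 6 = 14.

14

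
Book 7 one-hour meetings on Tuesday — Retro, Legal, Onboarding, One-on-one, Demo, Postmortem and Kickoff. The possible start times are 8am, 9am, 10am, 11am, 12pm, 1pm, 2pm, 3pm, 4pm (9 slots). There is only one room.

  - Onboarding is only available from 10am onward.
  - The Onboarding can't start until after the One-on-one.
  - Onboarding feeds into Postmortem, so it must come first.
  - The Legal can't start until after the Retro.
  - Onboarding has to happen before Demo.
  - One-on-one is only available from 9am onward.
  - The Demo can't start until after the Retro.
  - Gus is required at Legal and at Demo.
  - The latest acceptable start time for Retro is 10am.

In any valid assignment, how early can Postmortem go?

11am

Precedence pushes Postmortem to at least 11am.
Postmortem at 11am is achievable: Demo -> 12pm, Kickoff -> 2pm, Legal -> 1pm, Onboarding -> 10am, Retro -> 8am, Postmortem -> 11am, One-on-one -> 9am.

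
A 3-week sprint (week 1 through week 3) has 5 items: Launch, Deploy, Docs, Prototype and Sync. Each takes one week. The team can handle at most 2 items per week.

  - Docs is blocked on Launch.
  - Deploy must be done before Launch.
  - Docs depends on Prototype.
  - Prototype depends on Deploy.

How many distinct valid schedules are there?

2

Enumerating: Prototype=week 2, Docs=week 3, Deploy=week 1, Sync=week 1, Launch=week 2 | Launch -> week 2; Prototype -> week 2; Sync -> week 3; Deploy -> week 1; Docs -> week 3.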